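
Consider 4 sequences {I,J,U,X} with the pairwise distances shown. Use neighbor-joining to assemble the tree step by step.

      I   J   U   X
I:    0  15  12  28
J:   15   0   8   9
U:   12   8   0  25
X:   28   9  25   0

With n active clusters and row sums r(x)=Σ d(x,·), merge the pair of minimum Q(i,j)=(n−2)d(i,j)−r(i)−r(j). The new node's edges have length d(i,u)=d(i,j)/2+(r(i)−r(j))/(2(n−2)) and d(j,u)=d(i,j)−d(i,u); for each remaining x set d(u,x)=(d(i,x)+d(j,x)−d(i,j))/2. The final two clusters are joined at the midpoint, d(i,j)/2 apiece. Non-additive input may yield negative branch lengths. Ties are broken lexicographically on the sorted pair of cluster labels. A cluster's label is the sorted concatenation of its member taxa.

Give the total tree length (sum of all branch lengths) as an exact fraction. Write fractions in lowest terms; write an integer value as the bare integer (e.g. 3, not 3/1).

step 1: merge (I,U) at d=12, Q=-76; branch lengths I→17/2, U→7/2; new cluster IU
  updated: d(IU,J)=11/2, d(IU,X)=41/2
step 2: merge (IU,J) at d=11/2, Q=-35; branch lengths IU→17/2, J→-3; new cluster IJU
  updated: d(IJU,X)=12
step 3: merge (IJU,X) at d=12; branch lengths IJU→6, X→6; new cluster IJUX
final tree: (((I:17/2,U:7/2):17/2,J:-3):6,X:6)
total length: 59/2

59/2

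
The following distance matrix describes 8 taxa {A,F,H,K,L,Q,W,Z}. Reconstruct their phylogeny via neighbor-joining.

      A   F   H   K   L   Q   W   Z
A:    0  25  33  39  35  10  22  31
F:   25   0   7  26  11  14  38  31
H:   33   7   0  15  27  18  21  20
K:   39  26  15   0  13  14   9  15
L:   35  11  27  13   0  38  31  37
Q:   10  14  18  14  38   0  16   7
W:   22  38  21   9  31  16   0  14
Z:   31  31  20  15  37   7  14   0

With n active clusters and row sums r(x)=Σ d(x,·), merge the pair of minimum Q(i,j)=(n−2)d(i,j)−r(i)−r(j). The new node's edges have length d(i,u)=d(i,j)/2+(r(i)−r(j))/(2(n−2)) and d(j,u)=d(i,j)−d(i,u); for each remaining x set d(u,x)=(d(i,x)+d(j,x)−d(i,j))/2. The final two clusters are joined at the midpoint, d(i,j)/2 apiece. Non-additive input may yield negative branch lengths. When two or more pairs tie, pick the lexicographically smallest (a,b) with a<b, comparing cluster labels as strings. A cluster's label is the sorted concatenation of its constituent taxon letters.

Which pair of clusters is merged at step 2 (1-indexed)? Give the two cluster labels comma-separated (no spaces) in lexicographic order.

A,Q

step 1: merge (F,L) at d=11, Q=-278; branch lengths F→13/6, L→53/6; new cluster FL
  updated: d(A,FL)=49/2, d(FL,H)=23/2, d(FL,K)=14, d(FL,Q)=41/2, d(FL,W)=29, d(FL,Z)=57/2
step 2: merge (A,Q) at d=10, Q=-195; branch lengths A→62/5, Q→-12/5; new cluster AQ
  updated: d(AQ,FL)=35/2, d(AQ,H)=41/2, d(AQ,K)=43/2, d(AQ,W)=14, d(AQ,Z)=14
step 3: merge (FL,H) at d=23/2, Q=-285/2; branch lengths FL→117/16, H→67/16; new cluster FHL
  updated: d(AQ,FHL)=53/4, d(FHL,K)=35/4, d(FHL,W)=77/4, d(FHL,Z)=37/2
step 4: merge (FHL,K) at d=35/4, Q=-351/4; branch lengths FHL→127/24, K→83/24; new cluster FHKL
  updated: d(AQ,FHKL)=13, d(FHKL,W)=39/4, d(FHKL,Z)=99/8
step 5: merge (AQ,Z) at d=14, Q=-427/8; branch lengths AQ→229/32, Z→219/32; new cluster AQZ
  updated: d(AQZ,FHKL)=91/16, d(AQZ,W)=7
step 6: merge (AQZ,FHKL) at d=91/16, Q=-359/16; branch lengths AQZ→47/32, FHKL→135/32; new cluster AFHKLQZ
  updated: d(AFHKLQZ,W)=177/32
step 7: merge (AFHKLQZ,W) at d=177/32; branch lengths AFHKLQZ→177/64, W→177/64; new cluster AFHKLQWZ
final tree: ((((A:62/5,Q:-12/5):229/32,Z:219/32):47/32,(((F:13/6,L:53/6):117/16,H:67/16):127/24,K:83/24):135/32):177/64,W:177/64)
total length: 2127/32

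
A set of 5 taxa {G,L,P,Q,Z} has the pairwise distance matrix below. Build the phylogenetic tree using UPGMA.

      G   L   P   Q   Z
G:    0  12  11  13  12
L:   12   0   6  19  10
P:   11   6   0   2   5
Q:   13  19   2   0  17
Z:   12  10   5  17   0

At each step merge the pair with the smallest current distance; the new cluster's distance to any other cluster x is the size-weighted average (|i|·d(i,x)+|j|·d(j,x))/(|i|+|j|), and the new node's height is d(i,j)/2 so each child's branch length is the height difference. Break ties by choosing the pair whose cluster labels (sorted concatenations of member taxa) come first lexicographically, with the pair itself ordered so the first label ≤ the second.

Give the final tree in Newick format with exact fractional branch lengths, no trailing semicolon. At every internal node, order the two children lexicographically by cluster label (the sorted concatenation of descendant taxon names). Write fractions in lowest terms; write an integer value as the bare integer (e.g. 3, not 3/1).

1. join P+Q (d=2) ⇒ PQ; edges |P|=1, |Q|=1
  updated: d(G,PQ)=12, d(L,PQ)=25/2, d(PQ,Z)=11
2. join L+Z (d=10) ⇒ LZ; edges |L|=5, |Z|=5
  updated: d(G,LZ)=12, d(LZ,PQ)=47/4
3. join LZ+PQ (d=47/4) ⇒ LPQZ; edges |LZ|=7/8, |PQ|=39/8
  updated: d(G,LPQZ)=12
4. join G+LPQZ (d=12) ⇒ GLPQZ; edges |G|=6, |LPQZ|=1/8
final tree: (G:6,((L:5,Z:5):7/8,(P:1,Q:1):39/8):1/8)
total length: 191/8

(G:6,((L:5,Z:5):7/8,(P:1,Q:1):39/8):1/8)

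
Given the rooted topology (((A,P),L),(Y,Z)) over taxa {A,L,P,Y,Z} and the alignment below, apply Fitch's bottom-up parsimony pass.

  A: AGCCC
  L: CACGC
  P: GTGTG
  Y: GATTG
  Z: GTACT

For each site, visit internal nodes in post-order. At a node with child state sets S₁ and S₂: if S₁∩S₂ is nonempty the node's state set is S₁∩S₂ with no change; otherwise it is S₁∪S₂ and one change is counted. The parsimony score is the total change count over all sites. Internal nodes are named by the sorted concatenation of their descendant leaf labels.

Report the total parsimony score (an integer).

14

site 0, node AP: A={A} ∪ P={G} → {A,G} (+1)
site 0, node ALP: AP={A,G} ∪ L={C} → {A,C,G} (+1)
site 0, node YZ: Y={G} ∩ Z={G} → {G} (+0)
site 0, node ALPYZ: ALP={A,C,G} ∩ YZ={G} → {G} (+0)
site 1, node AP: A={G} ∪ P={T} → {G,T} (+1)
site 1, node ALP: AP={G,T} ∪ L={A} → {A,G,T} (+1)
site 1, node YZ: Y={A} ∪ Z={T} → {A,T} (+1)
site 1, node ALPYZ: ALP={A,G,T} ∩ YZ={A,T} → {A,T} (+0)
site 2, node AP: A={C} ∪ P={G} → {C,G} (+1)
site 2, node ALP: AP={C,G} ∩ L={C} → {C} (+0)
site 2, node YZ: Y={T} ∪ Z={A} → {A,T} (+1)
site 2, node ALPYZ: ALP={C} ∪ YZ={A,T} → {A,C,T} (+1)
site 3, node AP: A={C} ∪ P={T} → {C,T} (+1)
site 3, node ALP: AP={C,T} ∪ L={G} → {C,G,T} (+1)
site 3, node YZ: Y={T} ∪ Z={C} → {C,T} (+1)
site 3, node ALPYZ: ALP={C,G,T} ∩ YZ={C,T} → {C,T} (+0)
site 4, node AP: A={C} ∪ P={G} → {C,G} (+1)
site 4, node ALP: AP={C,G} ∩ L={C} → {C} (+0)
site 4, node YZ: Y={G} ∪ Z={T} → {G,T} (+1)
site 4, node ALPYZ: ALP={C} ∪ YZ={G,T} → {C,G,T} (+1)
per-site changes: [2, 3, 3, 3, 3]; total = 14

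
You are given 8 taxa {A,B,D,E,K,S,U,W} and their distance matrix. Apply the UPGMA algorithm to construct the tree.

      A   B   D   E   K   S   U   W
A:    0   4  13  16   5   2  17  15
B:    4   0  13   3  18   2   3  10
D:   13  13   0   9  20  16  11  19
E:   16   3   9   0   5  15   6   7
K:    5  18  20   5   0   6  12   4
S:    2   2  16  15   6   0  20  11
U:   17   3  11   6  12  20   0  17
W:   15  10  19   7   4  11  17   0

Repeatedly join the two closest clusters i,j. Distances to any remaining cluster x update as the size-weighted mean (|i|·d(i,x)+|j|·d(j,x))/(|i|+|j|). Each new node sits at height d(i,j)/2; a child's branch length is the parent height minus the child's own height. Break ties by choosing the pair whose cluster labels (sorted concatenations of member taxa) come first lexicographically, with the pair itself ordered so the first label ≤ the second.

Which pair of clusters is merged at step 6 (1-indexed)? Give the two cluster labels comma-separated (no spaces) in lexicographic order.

1. join A+S (d=2) ⇒ AS; edges |A|=1, |S|=1
  updated: d(AS,B)=3, d(AS,D)=29/2, d(AS,E)=31/2, d(AS,K)=11/2, d(AS,U)=37/2, d(AS,W)=13
2. join AS+B (d=3) ⇒ ABS; edges |AS|=1/2, |B|=3/2
  updated: d(ABS,D)=14, d(ABS,E)=34/3, d(ABS,K)=29/3, d(ABS,U)=40/3, d(ABS,W)=12
3. join K+W (d=4) ⇒ KW; edges |K|=2, |W|=2
  updated: d(ABS,KW)=65/6, d(D,KW)=39/2, d(E,KW)=6, d(KW,U)=29/2
4. join E+KW (d=6) ⇒ EKW; edges |E|=3, |KW|=1
  updated: d(ABS,EKW)=11, d(D,EKW)=16, d(EKW,U)=35/3
5. join ABS+EKW (d=11) ⇒ ABEKSW; edges |ABS|=4, |EKW|=5/2
  updated: d(ABEKSW,D)=15, d(ABEKSW,U)=25/2
6. join D+U (d=11) ⇒ DU; edges |D|=11/2, |U|=11/2
  updated: d(ABEKSW,DU)=55/4
7. join ABEKSW+DU (d=55/4) ⇒ ABDEKSUW; edges |ABEKSW|=11/8, |DU|=11/8
final tree: ((((A:1,S:1):1/2,B:3/2):4,(E:3,(K:2,W:2):1):5/2):11/8,(D:11/2,U:11/2):11/8)
total length: 129/4

D,U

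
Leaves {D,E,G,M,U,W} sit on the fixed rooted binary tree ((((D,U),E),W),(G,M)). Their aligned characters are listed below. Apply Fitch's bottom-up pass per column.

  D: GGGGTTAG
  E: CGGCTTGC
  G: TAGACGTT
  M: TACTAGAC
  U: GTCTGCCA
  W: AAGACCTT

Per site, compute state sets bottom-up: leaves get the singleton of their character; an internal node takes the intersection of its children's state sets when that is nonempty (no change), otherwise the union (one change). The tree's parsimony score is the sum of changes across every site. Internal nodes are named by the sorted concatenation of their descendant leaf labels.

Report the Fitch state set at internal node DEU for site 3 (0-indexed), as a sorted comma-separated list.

site 0, node DU: D={G} ∩ U={G} → {G} (+0)
site 0, node DEU: DU={G} ∪ E={C} → {C,G} (+1)
site 0, node DEUW: DEU={C,G} ∪ W={A} → {A,C,G} (+1)
site 0, node GM: G={T} ∩ M={T} → {T} (+0)
site 0, node DEGMUW: DEUW={A,C,G} ∪ GM={T} → {A,C,G,T} (+1)
site 1, node DU: D={G} ∪ U={T} → {G,T} (+1)
site 1, node DEU: DU={G,T} ∩ E={G} → {G} (+0)
site 1, node DEUW: DEU={G} ∪ W={A} → {A,G} (+1)
site 1, node GM: G={A} ∩ M={A} → {A} (+0)
site 1, node DEGMUW: DEUW={A,G} ∩ GM={A} → {A} (+0)
site 2, node DU: D={G} ∪ U={C} → {C,G} (+1)
site 2, node DEU: DU={C,G} ∩ E={G} → {G} (+0)
site 2, node DEUW: DEU={G} ∩ W={G} → {G} (+0)
site 2, node GM: G={G} ∪ M={C} → {C,G} (+1)
site 2, node DEGMUW: DEUW={G} ∩ GM={C,G} → {G} (+0)
site 3, node DU: D={G} ∪ U={T} → {G,T} (+1)
site 3, node DEU: DU={G,T} ∪ E={C} → {C,G,T} (+1)
site 3, node DEUW: DEU={C,G,T} ∪ W={A} → {A,C,G,T} (+1)
site 3, node GM: G={A} ∪ M={T} → {A,T} (+1)
site 3, node DEGMUW: DEUW={A,C,G,T} ∩ GM={A,T} → {A,T} (+0)
site 4, node DU: D={T} ∪ U={G} → {G,T} (+1)
site 4, node DEU: DU={G,T} ∩ E={T} → {T} (+0)
site 4, node DEUW: DEU={T} ∪ W={C} → {C,T} (+1)
site 4, node GM: G={C} ∪ M={A} → {A,C} (+1)
site 4, node DEGMUW: DEUW={C,T} ∩ GM={A,C} → {C} (+0)
site 5, node DU: D={T} ∪ U={C} → {C,T} (+1)
site 5, node DEU: DU={C,T} ∩ E={T} → {T} (+0)
site 5, node DEUW: DEU={T} ∪ W={C} → {C,T} (+1)
site 5, node GM: G={G} ∩ M={G} → {G} (+0)
site 5, node DEGMUW: DEUW={C,T} ∪ GM={G} → {C,G,T} (+1)
site 6, node DU: D={A} ∪ U={C} → {A,C} (+1)
site 6, node DEU: DU={A,C} ∪ E={G} → {A,C,G} (+1)
site 6, node DEUW: DEU={A,C,G} ∪ W={T} → {A,C,G,T} (+1)
site 6, node GM: G={T} ∪ M={A} → {A,T} (+1)
site 6, node DEGMUW: DEUW={A,C,G,T} ∩ GM={A,T} → {A,T} (+0)
site 7, node DU: D={G} ∪ U={A} → {A,G} (+1)
site 7, node DEU: DU={A,G} ∪ E={C} → {A,C,G} (+1)
site 7, node DEUW: DEU={A,C,G} ∪ W={T} → {A,C,G,T} (+1)
site 7, node GM: G={T} ∪ M={C} → {C,T} (+1)
site 7, node DEGMUW: DEUW={A,C,G,T} ∩ GM={C,T} → {C,T} (+0)
per-site changes: [3, 2, 2, 4, 3, 3, 4, 4]; total = 25

C,G,T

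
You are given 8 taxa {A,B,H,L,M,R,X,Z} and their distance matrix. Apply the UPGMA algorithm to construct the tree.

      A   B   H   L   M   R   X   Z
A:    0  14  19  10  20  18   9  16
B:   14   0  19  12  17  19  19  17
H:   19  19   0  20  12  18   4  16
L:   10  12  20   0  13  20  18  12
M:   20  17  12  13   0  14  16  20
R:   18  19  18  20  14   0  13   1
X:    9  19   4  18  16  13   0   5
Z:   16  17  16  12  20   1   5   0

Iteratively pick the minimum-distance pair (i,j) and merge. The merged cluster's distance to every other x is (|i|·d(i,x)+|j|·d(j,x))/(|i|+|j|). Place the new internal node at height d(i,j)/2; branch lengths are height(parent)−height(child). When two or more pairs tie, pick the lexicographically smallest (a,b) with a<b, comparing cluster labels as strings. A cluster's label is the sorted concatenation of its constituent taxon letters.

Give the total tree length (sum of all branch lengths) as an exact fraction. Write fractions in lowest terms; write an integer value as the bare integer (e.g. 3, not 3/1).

2719/60

step 1: merge (R,Z) at d=1; branch lengths R→1/2, Z→1/2; new cluster RZ
  updated: d(A,RZ)=17, d(B,RZ)=18, d(H,RZ)=17, d(L,RZ)=16, d(M,RZ)=17, d(RZ,X)=9
step 2: merge (H,X) at d=4; branch lengths H→2, X→2; new cluster HX
  updated: d(A,HX)=14, d(B,HX)=19, d(HX,L)=19, d(HX,M)=14, d(HX,RZ)=13
step 3: merge (A,L) at d=10; branch lengths A→5, L→5; new cluster AL
  updated: d(AL,B)=13, d(AL,HX)=33/2, d(AL,M)=33/2, d(AL,RZ)=33/2
step 4: merge (AL,B) at d=13; branch lengths AL→3/2, B→13/2; new cluster ABL
  updated: d(ABL,HX)=52/3, d(ABL,M)=50/3, d(ABL,RZ)=17
step 5: merge (HX,RZ) at d=13; branch lengths HX→9/2, RZ→6; new cluster HRXZ
  updated: d(ABL,HRXZ)=103/6, d(HRXZ,M)=31/2
step 6: merge (HRXZ,M) at d=31/2; branch lengths HRXZ→5/4, M→31/4; new cluster HMRXZ
  updated: d(ABL,HMRXZ)=256/15
step 7: merge (ABL,HMRXZ) at d=256/15; branch lengths ABL→61/30, HMRXZ→47/60; new cluster ABHLMRXZ
final tree: (((A:5,L:5):3/2,B:13/2):61/30,(((H:2,X:2):9/2,(R:1/2,Z:1/2):6):5/4,M:31/4):47/60)
total length: 2719/60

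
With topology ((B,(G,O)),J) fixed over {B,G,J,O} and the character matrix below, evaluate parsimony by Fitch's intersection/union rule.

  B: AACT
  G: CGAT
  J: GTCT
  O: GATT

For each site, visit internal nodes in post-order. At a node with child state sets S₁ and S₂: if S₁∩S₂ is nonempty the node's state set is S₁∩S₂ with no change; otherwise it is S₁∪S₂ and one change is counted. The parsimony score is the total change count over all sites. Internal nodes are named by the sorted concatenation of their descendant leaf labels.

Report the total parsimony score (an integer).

GO@0: {C} ∪ {G} = {C,G} (union, +1)
BGO@0: {A} ∪ {C,G} = {A,C,G} (union, +1)
BGJO@0: {A,C,G} ∩ {G} = {G} (intersection, +0)
GO@1: {G} ∪ {A} = {A,G} (union, +1)
BGO@1: {A} ∩ {A,G} = {A} (intersection, +0)
BGJO@1: {A} ∪ {T} = {A,T} (union, +1)
GO@2: {A} ∪ {T} = {A,T} (union, +1)
BGO@2: {C} ∪ {A,T} = {A,C,T} (union, +1)
BGJO@2: {A,C,T} ∩ {C} = {C} (intersection, +0)
GO@3: {T} ∩ {T} = {T} (intersection, +0)
BGO@3: {T} ∩ {T} = {T} (intersection, +0)
BGJO@3: {T} ∩ {T} = {T} (intersection, +0)
per-site changes: [2, 2, 2, 0]; total = 6

6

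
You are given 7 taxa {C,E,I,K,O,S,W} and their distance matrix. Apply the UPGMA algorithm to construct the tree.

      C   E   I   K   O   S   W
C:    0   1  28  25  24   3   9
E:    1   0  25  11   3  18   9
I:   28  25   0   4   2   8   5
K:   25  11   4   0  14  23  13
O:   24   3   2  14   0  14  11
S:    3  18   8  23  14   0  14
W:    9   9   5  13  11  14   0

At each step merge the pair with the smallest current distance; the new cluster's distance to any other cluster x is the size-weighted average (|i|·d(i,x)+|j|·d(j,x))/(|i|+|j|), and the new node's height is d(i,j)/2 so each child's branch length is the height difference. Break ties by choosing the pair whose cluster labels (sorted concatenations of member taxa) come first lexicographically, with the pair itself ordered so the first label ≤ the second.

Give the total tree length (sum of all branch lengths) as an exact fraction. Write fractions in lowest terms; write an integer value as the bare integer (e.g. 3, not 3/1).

1. join C+E (d=1) ⇒ CE; edges |C|=1/2, |E|=1/2
  updated: d(CE,I)=53/2, d(CE,K)=18, d(CE,O)=27/2, d(CE,S)=21/2, d(CE,W)=9
2. join I+O (d=2) ⇒ IO; edges |I|=1, |O|=1
  updated: d(CE,IO)=20, d(IO,K)=9, d(IO,S)=11, d(IO,W)=8
3. join IO+W (d=8) ⇒ IOW; edges |IO|=3, |W|=4
  updated: d(CE,IOW)=49/3, d(IOW,K)=31/3, d(IOW,S)=12
4. join IOW+K (d=31/3) ⇒ IKOW; edges |IOW|=7/6, |K|=31/6
  updated: d(CE,IKOW)=67/4, d(IKOW,S)=59/4
5. join CE+S (d=21/2) ⇒ CES; edges |CE|=19/4, |S|=21/4
  updated: d(CES,IKOW)=193/12
6. join CES+IKOW (d=193/12) ⇒ CEIKOSW; edges |CES|=67/24, |IKOW|=23/8
final tree: (((C:1/2,E:1/2):19/4,S:21/4):67/24,(((I:1,O:1):3,W:4):7/6,K:31/6):23/8)
total length: 32

32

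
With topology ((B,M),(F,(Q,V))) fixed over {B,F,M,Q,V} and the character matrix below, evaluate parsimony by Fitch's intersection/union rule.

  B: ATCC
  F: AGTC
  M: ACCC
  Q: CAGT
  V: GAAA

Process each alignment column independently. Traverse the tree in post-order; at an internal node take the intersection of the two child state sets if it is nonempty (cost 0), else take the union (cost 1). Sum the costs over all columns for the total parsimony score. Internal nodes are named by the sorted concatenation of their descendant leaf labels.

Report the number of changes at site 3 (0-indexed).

BM@0: {A} ∩ {A} = {A} (intersection, +0)
QV@0: {C} ∪ {G} = {C,G} (union, +1)
FQV@0: {A} ∪ {C,G} = {A,C,G} (union, +1)
BFMQV@0: {A} ∩ {A,C,G} = {A} (intersection, +0)
BM@1: {T} ∪ {C} = {C,T} (union, +1)
QV@1: {A} ∩ {A} = {A} (intersection, +0)
FQV@1: {G} ∪ {A} = {A,G} (union, +1)
BFMQV@1: {C,T} ∪ {A,G} = {A,C,G,T} (union, +1)
BM@2: {C} ∩ {C} = {C} (intersection, +0)
QV@2: {G} ∪ {A} = {A,G} (union, +1)
FQV@2: {T} ∪ {A,G} = {A,G,T} (union, +1)
BFMQV@2: {C} ∪ {A,G,T} = {A,C,G,T} (union, +1)
BM@3: {C} ∩ {C} = {C} (intersection, +0)
QV@3: {T} ∪ {A} = {A,T} (union, +1)
FQV@3: {C} ∪ {A,T} = {A,C,T} (union, +1)
BFMQV@3: {C} ∩ {A,C,T} = {C} (intersection, +0)
per-site changes: [2, 3, 3, 2]; total = 10

2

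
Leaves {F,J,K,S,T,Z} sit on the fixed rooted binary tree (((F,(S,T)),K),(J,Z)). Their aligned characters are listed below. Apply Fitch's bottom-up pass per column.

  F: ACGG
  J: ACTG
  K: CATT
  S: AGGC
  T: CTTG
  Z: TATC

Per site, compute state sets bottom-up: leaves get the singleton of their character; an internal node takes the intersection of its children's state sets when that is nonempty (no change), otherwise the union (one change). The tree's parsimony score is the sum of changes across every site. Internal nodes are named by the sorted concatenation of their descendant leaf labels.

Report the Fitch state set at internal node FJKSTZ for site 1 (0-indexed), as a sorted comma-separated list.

site 0, node ST: S={A} ∪ T={C} → {A,C} (+1)
site 0, node FST: F={A} ∩ ST={A,C} → {A} (+0)
site 0, node FKST: FST={A} ∪ K={C} → {A,C} (+1)
site 0, node JZ: J={A} ∪ Z={T} → {A,T} (+1)
site 0, node FJKSTZ: FKST={A,C} ∩ JZ={A,T} → {A} (+0)
site 1, node ST: S={G} ∪ T={T} → {G,T} (+1)
site 1, node FST: F={C} ∪ ST={G,T} → {C,G,T} (+1)
site 1, node FKST: FST={C,G,T} ∪ K={A} → {A,C,G,T} (+1)
site 1, node JZ: J={C} ∪ Z={A} → {A,C} (+1)
site 1, node FJKSTZ: FKST={A,C,G,T} ∩ JZ={A,C} → {A,C} (+0)
site 2, node ST: S={G} ∪ T={T} → {G,T} (+1)
site 2, node FST: F={G} ∩ ST={G,T} → {G} (+0)
site 2, node FKST: FST={G} ∪ K={T} → {G,T} (+1)
site 2, node JZ: J={T} ∩ Z={T} → {T} (+0)
site 2, node FJKSTZ: FKST={G,T} ∩ JZ={T} → {T} (+0)
site 3, node ST: S={C} ∪ T={G} → {C,G} (+1)
site 3, node FST: F={G} ∩ ST={C,G} → {G} (+0)
site 3, node FKST: FST={G} ∪ K={T} → {G,T} (+1)
site 3, node JZ: J={G} ∪ Z={C} → {C,G} (+1)
site 3, node FJKSTZ: FKST={G,T} ∩ JZ={C,G} → {G} (+0)
per-site changes: [3, 4, 2, 3]; total = 12

A,C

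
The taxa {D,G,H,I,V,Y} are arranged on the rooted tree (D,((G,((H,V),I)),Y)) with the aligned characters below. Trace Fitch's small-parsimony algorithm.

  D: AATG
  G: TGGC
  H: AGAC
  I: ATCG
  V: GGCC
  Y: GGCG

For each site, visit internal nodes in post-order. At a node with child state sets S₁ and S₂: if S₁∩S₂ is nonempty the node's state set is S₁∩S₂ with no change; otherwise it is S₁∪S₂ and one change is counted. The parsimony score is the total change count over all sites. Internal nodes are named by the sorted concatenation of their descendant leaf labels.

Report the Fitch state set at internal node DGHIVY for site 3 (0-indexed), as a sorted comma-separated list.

HV@0: {A} ∪ {G} = {A,G} (union, +1)
HIV@0: {A,G} ∩ {A} = {A} (intersection, +0)
GHIV@0: {T} ∪ {A} = {A,T} (union, +1)
GHIVY@0: {A,T} ∪ {G} = {A,G,T} (union, +1)
DGHIVY@0: {A} ∩ {A,G,T} = {A} (intersection, +0)
HV@1: {G} ∩ {G} = {G} (intersection, +0)
HIV@1: {G} ∪ {T} = {G,T} (union, +1)
GHIV@1: {G} ∩ {G,T} = {G} (intersection, +0)
GHIVY@1: {G} ∩ {G} = {G} (intersection, +0)
DGHIVY@1: {A} ∪ {G} = {A,G} (union, +1)
HV@2: {A} ∪ {C} = {A,C} (union, +1)
HIV@2: {A,C} ∩ {C} = {C} (intersection, +0)
GHIV@2: {G} ∪ {C} = {C,G} (union, +1)
GHIVY@2: {C,G} ∩ {C} = {C} (intersection, +0)
DGHIVY@2: {T} ∪ {C} = {C,T} (union, +1)
HV@3: {C} ∩ {C} = {C} (intersection, +0)
HIV@3: {C} ∪ {G} = {C,G} (union, +1)
GHIV@3: {C} ∩ {C,G} = {C} (intersection, +0)
GHIVY@3: {C} ∪ {G} = {C,G} (union, +1)
DGHIVY@3: {G} ∩ {C,G} = {G} (intersection, +0)
per-site changes: [3, 2, 3, 2]; total = 10

G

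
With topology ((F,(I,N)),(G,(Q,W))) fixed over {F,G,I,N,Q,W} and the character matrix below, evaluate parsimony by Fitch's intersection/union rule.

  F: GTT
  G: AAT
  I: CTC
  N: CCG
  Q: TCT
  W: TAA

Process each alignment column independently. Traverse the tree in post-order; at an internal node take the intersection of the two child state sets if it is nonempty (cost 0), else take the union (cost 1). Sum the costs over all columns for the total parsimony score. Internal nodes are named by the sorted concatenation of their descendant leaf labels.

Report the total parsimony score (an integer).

[col 0] IN: children I:{C}, N:{C} ∩→ {C}; cost 0
[col 0] FIN: children F:{G}, IN:{C} ∪→ {C,G}; cost 1
[col 0] QW: children Q:{T}, W:{T} ∩→ {T}; cost 0
[col 0] GQW: children G:{A}, QW:{T} ∪→ {A,T}; cost 1
[col 0] FGINQW: children FIN:{C,G}, GQW:{A,T} ∪→ {A,C,G,T}; cost 1
[col 1] IN: children I:{T}, N:{C} ∪→ {C,T}; cost 1
[col 1] FIN: children F:{T}, IN:{C,T} ∩→ {T}; cost 0
[col 1] QW: children Q:{C}, W:{A} ∪→ {A,C}; cost 1
[col 1] GQW: children G:{A}, QW:{A,C} ∩→ {A}; cost 0
[col 1] FGINQW: children FIN:{T}, GQW:{A} ∪→ {A,T}; cost 1
[col 2] IN: children I:{C}, N:{G} ∪→ {C,G}; cost 1
[col 2] FIN: children F:{T}, IN:{C,G} ∪→ {C,G,T}; cost 1
[col 2] QW: children Q:{T}, W:{A} ∪→ {A,T}; cost 1
[col 2] GQW: children G:{T}, QW:{A,T} ∩→ {T}; cost 0
[col 2] FGINQW: children FIN:{C,G,T}, GQW:{T} ∩→ {T}; cost 0
per-site changes: [3, 3, 3]; total = 9

9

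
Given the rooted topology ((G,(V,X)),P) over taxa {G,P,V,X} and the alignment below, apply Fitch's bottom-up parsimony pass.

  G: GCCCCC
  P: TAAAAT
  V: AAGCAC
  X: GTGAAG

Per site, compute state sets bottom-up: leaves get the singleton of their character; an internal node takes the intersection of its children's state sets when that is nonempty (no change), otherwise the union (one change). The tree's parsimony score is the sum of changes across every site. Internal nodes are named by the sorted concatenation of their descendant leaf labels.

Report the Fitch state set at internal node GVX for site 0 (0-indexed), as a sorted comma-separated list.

G

site 0, node VX: V={A} ∪ X={G} → {A,G} (+1)
site 0, node GVX: G={G} ∩ VX={A,G} → {G} (+0)
site 0, node GPVX: GVX={G} ∪ P={T} → {G,T} (+1)
site 1, node VX: V={A} ∪ X={T} → {A,T} (+1)
site 1, node GVX: G={C} ∪ VX={A,T} → {A,C,T} (+1)
site 1, node GPVX: GVX={A,C,T} ∩ P={A} → {A} (+0)
site 2, node VX: V={G} ∩ X={G} → {G} (+0)
site 2, node GVX: G={C} ∪ VX={G} → {C,G} (+1)
site 2, node GPVX: GVX={C,G} ∪ P={A} → {A,C,G} (+1)
site 3, node VX: V={C} ∪ X={A} → {A,C} (+1)
site 3, node GVX: G={C} ∩ VX={A,C} → {C} (+0)
site 3, node GPVX: GVX={C} ∪ P={A} → {A,C} (+1)
site 4, node VX: V={A} ∩ X={A} → {A} (+0)
site 4, node GVX: G={C} ∪ VX={A} → {A,C} (+1)
site 4, node GPVX: GVX={A,C} ∩ P={A} → {A} (+0)
site 5, node VX: V={C} ∪ X={G} → {C,G} (+1)
site 5, node GVX: G={C} ∩ VX={C,G} → {C} (+0)
site 5, node GPVX: GVX={C} ∪ P={T} → {C,T} (+1)
per-site changes: [2, 2, 2, 2, 1, 2]; total = 11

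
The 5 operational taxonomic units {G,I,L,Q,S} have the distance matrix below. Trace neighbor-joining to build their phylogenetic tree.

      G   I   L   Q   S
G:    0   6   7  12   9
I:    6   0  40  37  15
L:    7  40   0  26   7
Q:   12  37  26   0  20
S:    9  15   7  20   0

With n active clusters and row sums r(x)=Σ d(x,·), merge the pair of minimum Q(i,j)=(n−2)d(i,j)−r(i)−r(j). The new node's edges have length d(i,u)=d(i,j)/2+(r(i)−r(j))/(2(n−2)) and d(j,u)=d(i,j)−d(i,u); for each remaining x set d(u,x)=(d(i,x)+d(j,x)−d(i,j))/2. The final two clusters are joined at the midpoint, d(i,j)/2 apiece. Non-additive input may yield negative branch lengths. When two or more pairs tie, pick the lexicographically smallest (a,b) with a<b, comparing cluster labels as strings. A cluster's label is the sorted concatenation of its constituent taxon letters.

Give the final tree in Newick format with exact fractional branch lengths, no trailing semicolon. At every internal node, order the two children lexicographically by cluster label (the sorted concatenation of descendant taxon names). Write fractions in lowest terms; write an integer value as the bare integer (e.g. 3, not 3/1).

((((G:-23/3,I:41/3):53/8,Q:119/8):37/8,L:63/8):-7/16,S:-7/16)

1. join G+I (d=6, Q=-114) ⇒ GI; edges |G|=-23/3, |I|=41/3
  updated: d(GI,L)=41/2, d(GI,Q)=43/2, d(GI,S)=9
2. join GI+Q (d=43/2, Q=-151/2) ⇒ GIQ; edges |GI|=53/8, |Q|=119/8
  updated: d(GIQ,L)=25/2, d(GIQ,S)=15/4
3. join GIQ+L (d=25/2, Q=-93/4) ⇒ GILQ; edges |GIQ|=37/8, |L|=63/8
  updated: d(GILQ,S)=-7/8
4. join GILQ+S (d=-7/8) ⇒ GILQS; edges |GILQ|=-7/16, |S|=-7/16
final tree: ((((G:-23/3,I:41/3):53/8,Q:119/8):37/8,L:63/8):-7/16,S:-7/16)
total length: 313/8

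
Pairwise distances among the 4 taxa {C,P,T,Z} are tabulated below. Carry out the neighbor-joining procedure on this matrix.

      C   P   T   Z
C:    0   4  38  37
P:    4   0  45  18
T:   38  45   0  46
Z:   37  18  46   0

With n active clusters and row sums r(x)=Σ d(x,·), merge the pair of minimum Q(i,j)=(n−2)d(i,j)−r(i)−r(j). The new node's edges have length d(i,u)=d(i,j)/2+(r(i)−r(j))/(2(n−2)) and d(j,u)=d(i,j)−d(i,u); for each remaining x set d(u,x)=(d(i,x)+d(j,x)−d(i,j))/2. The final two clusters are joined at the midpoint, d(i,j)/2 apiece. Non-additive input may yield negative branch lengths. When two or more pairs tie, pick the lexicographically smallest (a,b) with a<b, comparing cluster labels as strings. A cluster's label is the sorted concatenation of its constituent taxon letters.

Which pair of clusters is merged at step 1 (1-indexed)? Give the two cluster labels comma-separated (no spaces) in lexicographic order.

1. join C+P (d=4, Q=-138) ⇒ CP; edges |C|=5, |P|=-1
  updated: d(CP,T)=79/2, d(CP,Z)=51/2
2. join CP+T (d=79/2, Q=-111) ⇒ CPT; edges |CP|=19/2, |T|=30
  updated: d(CPT,Z)=16
3. join CPT+Z (d=16) ⇒ CPTZ; edges |CPT|=8, |Z|=8
final tree: (((C:5,P:-1):19/2,T:30):8,Z:8)
total length: 119/2

C,P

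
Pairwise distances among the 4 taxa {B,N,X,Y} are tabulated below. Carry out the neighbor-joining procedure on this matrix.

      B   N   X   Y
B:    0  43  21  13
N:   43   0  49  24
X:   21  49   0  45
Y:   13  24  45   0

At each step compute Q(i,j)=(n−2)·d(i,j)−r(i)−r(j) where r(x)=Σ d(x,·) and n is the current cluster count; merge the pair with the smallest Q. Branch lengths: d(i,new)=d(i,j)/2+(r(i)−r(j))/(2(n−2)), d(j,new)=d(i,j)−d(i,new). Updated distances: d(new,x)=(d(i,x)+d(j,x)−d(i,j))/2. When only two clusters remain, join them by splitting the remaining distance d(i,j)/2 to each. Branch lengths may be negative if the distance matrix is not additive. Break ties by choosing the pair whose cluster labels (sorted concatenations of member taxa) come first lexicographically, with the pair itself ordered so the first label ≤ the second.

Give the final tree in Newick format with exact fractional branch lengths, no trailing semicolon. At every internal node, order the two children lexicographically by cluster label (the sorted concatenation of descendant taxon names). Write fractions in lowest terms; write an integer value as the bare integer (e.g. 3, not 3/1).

step 1: merge (B,X) at d=21, Q=-150; branch lengths B→1, X→20; new cluster BX
  updated: d(BX,N)=71/2, d(BX,Y)=37/2
step 2: merge (BX,N) at d=71/2, Q=-78; branch lengths BX→15, N→41/2; new cluster BNX
  updated: d(BNX,Y)=7/2
step 3: merge (BNX,Y) at d=7/2; branch lengths BNX→7/4, Y→7/4; new cluster BNXY
final tree: (((B:1,X:20):15,N:41/2):7/4,Y:7/4)
total length: 60

(((B:1,X:20):15,N:41/2):7/4,Y:7/4)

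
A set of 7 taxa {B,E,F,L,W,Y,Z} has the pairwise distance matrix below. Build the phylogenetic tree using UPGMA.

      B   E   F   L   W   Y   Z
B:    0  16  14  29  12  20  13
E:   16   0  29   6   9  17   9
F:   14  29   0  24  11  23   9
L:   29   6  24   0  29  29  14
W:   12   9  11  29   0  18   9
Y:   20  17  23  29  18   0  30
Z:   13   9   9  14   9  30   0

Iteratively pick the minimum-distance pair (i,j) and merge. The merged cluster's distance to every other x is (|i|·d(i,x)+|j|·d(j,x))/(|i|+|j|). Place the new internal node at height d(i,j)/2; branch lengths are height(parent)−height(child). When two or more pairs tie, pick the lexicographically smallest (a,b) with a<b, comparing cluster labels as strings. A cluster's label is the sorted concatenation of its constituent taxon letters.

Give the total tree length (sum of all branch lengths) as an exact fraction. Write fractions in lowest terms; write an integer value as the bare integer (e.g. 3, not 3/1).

iteration 1: select E,L (d=6); attach at lengths (3, 3); label the merged cluster EL
  updated: d(B,EL)=45/2, d(EL,F)=53/2, d(EL,W)=19, d(EL,Y)=23, d(EL,Z)=23/2
iteration 2: select F,Z (d=9); attach at lengths (9/2, 9/2); label the merged cluster FZ
  updated: d(B,FZ)=27/2, d(EL,FZ)=19, d(FZ,W)=10, d(FZ,Y)=53/2
iteration 3: select FZ,W (d=10); attach at lengths (1/2, 5); label the merged cluster FWZ
  updated: d(B,FWZ)=13, d(EL,FWZ)=19, d(FWZ,Y)=71/3
iteration 4: select B,FWZ (d=13); attach at lengths (13/2, 3/2); label the merged cluster BFWZ
  updated: d(BFWZ,EL)=159/8, d(BFWZ,Y)=91/4
iteration 5: select BFWZ,EL (d=159/8); attach at lengths (55/16, 111/16); label the merged cluster BEFLWZ
  updated: d(BEFLWZ,Y)=137/6
iteration 6: select BEFLWZ,Y (d=137/6); attach at lengths (71/48, 137/12); label the merged cluster BEFLWYZ
final tree: (((B:13/2,((F:9/2,Z:9/2):1/2,W:5):3/2):55/16,(E:3,L:3):111/16):71/48,Y:137/12)
total length: 2485/48

2485/48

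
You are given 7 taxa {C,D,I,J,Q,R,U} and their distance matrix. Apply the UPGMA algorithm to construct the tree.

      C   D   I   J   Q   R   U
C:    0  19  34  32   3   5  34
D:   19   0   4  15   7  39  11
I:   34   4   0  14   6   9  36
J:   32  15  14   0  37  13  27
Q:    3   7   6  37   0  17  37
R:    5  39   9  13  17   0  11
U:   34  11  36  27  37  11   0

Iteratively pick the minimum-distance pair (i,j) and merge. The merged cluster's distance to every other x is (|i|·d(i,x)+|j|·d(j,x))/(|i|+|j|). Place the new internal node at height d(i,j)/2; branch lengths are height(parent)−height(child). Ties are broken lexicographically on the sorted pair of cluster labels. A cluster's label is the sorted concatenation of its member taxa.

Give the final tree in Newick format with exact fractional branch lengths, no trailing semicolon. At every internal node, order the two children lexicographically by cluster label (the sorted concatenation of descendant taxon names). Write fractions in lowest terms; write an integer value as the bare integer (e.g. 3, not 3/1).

iteration 1: select C,Q (d=3); attach at lengths (3/2, 3/2); label the merged cluster CQ
  updated: d(CQ,D)=13, d(CQ,I)=20, d(CQ,J)=69/2, d(CQ,R)=11, d(CQ,U)=71/2
iteration 2: select D,I (d=4); attach at lengths (2, 2); label the merged cluster DI
  updated: d(CQ,DI)=33/2, d(DI,J)=29/2, d(DI,R)=24, d(DI,U)=47/2
iteration 3: select CQ,R (d=11); attach at lengths (4, 11/2); label the merged cluster CQR
  updated: d(CQR,DI)=19, d(CQR,J)=82/3, d(CQR,U)=82/3
iteration 4: select DI,J (d=29/2); attach at lengths (21/4, 29/4); label the merged cluster DIJ
  updated: d(CQR,DIJ)=196/9, d(DIJ,U)=74/3
iteration 5: select CQR,DIJ (d=196/9); attach at lengths (97/18, 131/36); label the merged cluster CDIJQR
  updated: d(CDIJQR,U)=26
iteration 6: select CDIJQR,U (d=26); attach at lengths (19/9, 13); label the merged cluster CDIJQRU
final tree: ((((C:3/2,Q:3/2):4,R:11/2):97/18,((D:2,I:2):21/4,J:29/4):131/36):19/9,U:13)
total length: 1913/36

((((C:3/2,Q:3/2):4,R:11/2):97/18,((D:2,I:2):21/4,J:29/4):131/36):19/9,U:13)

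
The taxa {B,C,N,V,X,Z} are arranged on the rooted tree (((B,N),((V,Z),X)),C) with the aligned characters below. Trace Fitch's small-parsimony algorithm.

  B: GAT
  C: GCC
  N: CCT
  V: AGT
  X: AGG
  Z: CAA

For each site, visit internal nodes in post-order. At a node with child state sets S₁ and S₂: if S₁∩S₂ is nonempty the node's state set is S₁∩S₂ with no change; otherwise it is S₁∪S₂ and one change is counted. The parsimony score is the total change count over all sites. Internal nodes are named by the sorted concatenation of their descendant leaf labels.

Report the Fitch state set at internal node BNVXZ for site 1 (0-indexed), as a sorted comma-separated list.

A,C,G

BN@0: {G} ∪ {C} = {C,G} (union, +1)
VZ@0: {A} ∪ {C} = {A,C} (union, +1)
VXZ@0: {A,C} ∩ {A} = {A} (intersection, +0)
BNVXZ@0: {C,G} ∪ {A} = {A,C,G} (union, +1)
BCNVXZ@0: {A,C,G} ∩ {G} = {G} (intersection, +0)
BN@1: {A} ∪ {C} = {A,C} (union, +1)
VZ@1: {G} ∪ {A} = {A,G} (union, +1)
VXZ@1: {A,G} ∩ {G} = {G} (intersection, +0)
BNVXZ@1: {A,C} ∪ {G} = {A,C,G} (union, +1)
BCNVXZ@1: {A,C,G} ∩ {C} = {C} (intersection, +0)
BN@2: {T} ∩ {T} = {T} (intersection, +0)
VZ@2: {T} ∪ {A} = {A,T} (union, +1)
VXZ@2: {A,T} ∪ {G} = {A,G,T} (union, +1)
BNVXZ@2: {T} ∩ {A,G,T} = {T} (intersection, +0)
BCNVXZ@2: {T} ∪ {C} = {C,T} (union, +1)
per-site changes: [3, 3, 3]; total = 9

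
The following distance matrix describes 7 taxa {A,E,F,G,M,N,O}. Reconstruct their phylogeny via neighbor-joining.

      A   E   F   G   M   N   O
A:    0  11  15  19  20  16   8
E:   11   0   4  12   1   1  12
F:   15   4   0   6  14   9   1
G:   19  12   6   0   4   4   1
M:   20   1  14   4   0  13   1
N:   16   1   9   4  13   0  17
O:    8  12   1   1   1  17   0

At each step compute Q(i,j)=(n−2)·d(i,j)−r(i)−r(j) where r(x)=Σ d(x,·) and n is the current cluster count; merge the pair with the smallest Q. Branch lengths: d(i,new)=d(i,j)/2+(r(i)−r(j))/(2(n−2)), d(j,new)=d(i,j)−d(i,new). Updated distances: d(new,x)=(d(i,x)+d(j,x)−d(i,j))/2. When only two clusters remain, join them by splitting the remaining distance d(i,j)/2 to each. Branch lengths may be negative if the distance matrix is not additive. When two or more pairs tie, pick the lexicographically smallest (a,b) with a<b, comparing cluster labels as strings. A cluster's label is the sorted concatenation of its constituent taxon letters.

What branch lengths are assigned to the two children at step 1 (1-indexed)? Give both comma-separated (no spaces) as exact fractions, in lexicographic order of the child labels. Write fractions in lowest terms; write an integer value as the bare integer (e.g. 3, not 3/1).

1. join E+N (d=1, Q=-96) ⇒ EN; edges |E|=-7/5, |N|=12/5
  updated: d(A,EN)=13, d(EN,F)=6, d(EN,G)=15/2, d(EN,M)=13/2, d(EN,O)=14
2. join A+EN (d=13, Q=-70) ⇒ AEN; edges |A|=10, |EN|=3
  updated: d(AEN,F)=4, d(AEN,G)=27/4, d(AEN,M)=27/4, d(AEN,O)=9/2
3. join AEN+F (d=4, Q=-35) ⇒ AEFN; edges |AEN|=3/2, |F|=5/2
  updated: d(AEFN,G)=35/8, d(AEFN,M)=67/8, d(AEFN,O)=3/4
4. join AEFN+O (d=3/4, Q=-59/4) ⇒ AEFNO; edges |AEFN|=49/16, |O|=-37/16
  updated: d(AEFNO,G)=37/16, d(AEFNO,M)=69/16
5. join AEFNO+G (d=37/16, Q=-85/8) ⇒ AEFGNO; edges |AEFNO|=21/16, |G|=1
  updated: d(AEFGNO,M)=3
6. join AEFGNO+M (d=3) ⇒ AEFGMNO; edges |AEFGNO|=3/2, |M|=3/2
final tree: (((((A:10,(E:-7/5,N:12/5):3):3/2,F:5/2):49/16,O:-37/16):21/16,G:1):3/2,M:3/2)
total length: 385/16

-7/5,12/5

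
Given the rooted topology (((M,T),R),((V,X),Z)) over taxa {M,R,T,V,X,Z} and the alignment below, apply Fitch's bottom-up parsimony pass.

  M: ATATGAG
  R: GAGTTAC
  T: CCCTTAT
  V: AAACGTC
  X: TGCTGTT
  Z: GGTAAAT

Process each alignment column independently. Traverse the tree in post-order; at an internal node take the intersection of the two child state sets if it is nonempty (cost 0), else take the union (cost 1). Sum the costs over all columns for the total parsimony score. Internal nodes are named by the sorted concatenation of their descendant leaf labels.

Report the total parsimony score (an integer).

site 0, node MT: M={A} ∪ T={C} → {A,C} (+1)
site 0, node MRT: MT={A,C} ∪ R={G} → {A,C,G} (+1)
site 0, node VX: V={A} ∪ X={T} → {A,T} (+1)
site 0, node VXZ: VX={A,T} ∪ Z={G} → {A,G,T} (+1)
site 0, node MRTVXZ: MRT={A,C,G} ∩ VXZ={A,G,T} → {A,G} (+0)
site 1, node MT: M={T} ∪ T={C} → {C,T} (+1)
site 1, node MRT: MT={C,T} ∪ R={A} → {A,C,T} (+1)
site 1, node VX: V={A} ∪ X={G} → {A,G} (+1)
site 1, node VXZ: VX={A,G} ∩ Z={G} → {G} (+0)
site 1, node MRTVXZ: MRT={A,C,T} ∪ VXZ={G} → {A,C,G,T} (+1)
site 2, node MT: M={A} ∪ T={C} → {A,C} (+1)
site 2, node MRT: MT={A,C} ∪ R={G} → {A,C,G} (+1)
site 2, node VX: V={A} ∪ X={C} → {A,C} (+1)
site 2, node VXZ: VX={A,C} ∪ Z={T} → {A,C,T} (+1)
site 2, node MRTVXZ: MRT={A,C,G} ∩ VXZ={A,C,T} → {A,C} (+0)
site 3, node MT: M={T} ∩ T={T} → {T} (+0)
site 3, node MRT: MT={T} ∩ R={T} → {T} (+0)
site 3, node VX: V={C} ∪ X={T} → {C,T} (+1)
site 3, node VXZ: VX={C,T} ∪ Z={A} → {A,C,T} (+1)
site 3, node MRTVXZ: MRT={T} ∩ VXZ={A,C,T} → {T} (+0)
site 4, node MT: M={G} ∪ T={T} → {G,T} (+1)
site 4, node MRT: MT={G,T} ∩ R={T} → {T} (+0)
site 4, node VX: V={G} ∩ X={G} → {G} (+0)
site 4, node VXZ: VX={G} ∪ Z={A} → {A,G} (+1)
site 4, node MRTVXZ: MRT={T} ∪ VXZ={A,G} → {A,G,T} (+1)
site 5, node MT: M={A} ∩ T={A} → {A} (+0)
site 5, node MRT: MT={A} ∩ R={A} → {A} (+0)
site 5, node VX: V={T} ∩ X={T} → {T} (+0)
site 5, node VXZ: VX={T} ∪ Z={A} → {A,T} (+1)
site 5, node MRTVXZ: MRT={A} ∩ VXZ={A,T} → {A} (+0)
site 6, node MT: M={G} ∪ T={T} → {G,T} (+1)
site 6, node MRT: MT={G,T} ∪ R={C} → {C,G,T} (+1)
site 6, node VX: V={C} ∪ X={T} → {C,T} (+1)
site 6, node VXZ: VX={C,T} ∩ Z={T} → {T} (+0)
site 6, node MRTVXZ: MRT={C,G,T} ∩ VXZ={T} → {T} (+0)
per-site changes: [4, 4, 4, 2, 3, 1, 3]; total = 21

21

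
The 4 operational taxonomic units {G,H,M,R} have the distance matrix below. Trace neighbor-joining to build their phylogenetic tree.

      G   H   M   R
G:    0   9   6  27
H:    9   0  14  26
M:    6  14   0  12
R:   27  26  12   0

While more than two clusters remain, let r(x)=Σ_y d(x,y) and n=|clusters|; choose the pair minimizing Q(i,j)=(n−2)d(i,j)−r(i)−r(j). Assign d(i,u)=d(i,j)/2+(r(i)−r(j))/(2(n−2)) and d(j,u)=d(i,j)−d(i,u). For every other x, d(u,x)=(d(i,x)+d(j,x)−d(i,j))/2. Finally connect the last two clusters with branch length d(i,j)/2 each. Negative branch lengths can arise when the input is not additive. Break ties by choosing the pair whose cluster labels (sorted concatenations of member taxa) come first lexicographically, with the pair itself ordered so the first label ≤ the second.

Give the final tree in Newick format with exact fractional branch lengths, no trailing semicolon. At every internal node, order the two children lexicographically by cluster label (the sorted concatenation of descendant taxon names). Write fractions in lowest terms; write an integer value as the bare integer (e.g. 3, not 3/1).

iteration 1: select G,H (d=9, Q=-73); attach at lengths (11/4, 25/4); label the merged cluster GH
  updated: d(GH,M)=11/2, d(GH,R)=22
iteration 2: select GH,M (d=11/2, Q=-79/2); attach at lengths (31/4, -9/4); label the merged cluster GHM
  updated: d(GHM,R)=57/4
iteration 3: select GHM,R (d=57/4); attach at lengths (57/8, 57/8); label the merged cluster GHMR
final tree: (((G:11/4,H:25/4):31/4,M:-9/4):57/8,R:57/8)
total length: 115/4

(((G:11/4,H:25/4):31/4,M:-9/4):57/8,R:57/8)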